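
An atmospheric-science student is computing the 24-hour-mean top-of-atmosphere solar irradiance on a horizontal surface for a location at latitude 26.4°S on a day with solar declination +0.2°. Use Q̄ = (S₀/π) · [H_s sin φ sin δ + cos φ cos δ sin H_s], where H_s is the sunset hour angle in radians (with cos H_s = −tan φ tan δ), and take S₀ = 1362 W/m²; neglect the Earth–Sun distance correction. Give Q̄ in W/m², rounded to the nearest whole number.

−tan φ tan δ = −(-0.4964)(0.0035) = 0.0017; H_s = arccos(0.0017) = 89.90°. In radians, H_s = 1.5691.
H_s sin φ sin δ = 1.5691 × -0.4446 × 0.0035 = -0.0024.
cos φ cos δ sin H_s = 0.8957 × 1.0000 × 1.0000 = 0.8957.
Q̄ = (1362/π) × (-0.0024 + 0.8957) = 433.54 × 0.8933 = 387.28 W/m².

387 W/m²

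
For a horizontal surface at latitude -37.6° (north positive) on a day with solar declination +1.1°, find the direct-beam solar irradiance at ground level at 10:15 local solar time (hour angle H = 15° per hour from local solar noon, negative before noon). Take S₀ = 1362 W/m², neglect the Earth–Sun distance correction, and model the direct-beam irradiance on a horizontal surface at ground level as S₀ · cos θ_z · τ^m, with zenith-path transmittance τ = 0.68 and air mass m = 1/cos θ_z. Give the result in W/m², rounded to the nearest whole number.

548 W/m²

Hour angle H = 15° × (10.25 − 12) = -26.25°.
cos θ_z = sin(-37.6°) sin(1.1°) + cos(-37.6°) cos(1.1°) cos(-26.25°) = -0.0117 + 0.7105 = 0.6988.
Air mass m = 1/cos θ_z = 1/0.6988 = 1.431; τ^m = 0.68^1.431 = 0.5759.
Surface direct beam = 1362 × 0.6988 × 0.5759 = 548.12 W/m².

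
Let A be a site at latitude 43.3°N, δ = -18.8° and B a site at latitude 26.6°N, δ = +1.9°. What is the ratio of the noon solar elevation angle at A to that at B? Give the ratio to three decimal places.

0.427

A: 90° − |43.3 − (-18.8)| = 27.90°.
B: 90° − |26.6 − (1.9)| = 65.30°.
Ratio A/B = 27.9000 / 65.3000 = 0.4273.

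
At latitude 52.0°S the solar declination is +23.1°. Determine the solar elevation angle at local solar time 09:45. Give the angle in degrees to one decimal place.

Hour angle H = 15° × (9.75 − 12) = -33.75°.
cos θ_z = sin(-52.0°) sin(23.1°) + cos(-52.0°) cos(23.1°) cos(-33.75°) = -0.3092 + 0.4709 = 0.1617.
θ_z = arccos(0.1617) = 80.69°, so the elevation is 90° − 80.69° = 9.31°.

9.3°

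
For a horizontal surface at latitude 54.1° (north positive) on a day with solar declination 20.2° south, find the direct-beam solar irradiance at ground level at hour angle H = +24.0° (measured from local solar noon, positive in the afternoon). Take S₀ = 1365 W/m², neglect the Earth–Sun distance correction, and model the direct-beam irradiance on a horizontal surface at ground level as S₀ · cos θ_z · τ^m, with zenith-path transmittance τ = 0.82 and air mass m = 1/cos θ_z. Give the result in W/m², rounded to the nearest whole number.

With φ = 54.1°, δ = -20.2°, H = 24.00°: sin φ sin δ = -0.2797, cos φ cos δ cos H = 0.5027, so cos θ_z = 0.2230.
Air mass m = 1/cos θ_z = 1/0.2230 = 4.484; τ^m = 0.82^4.484 = 0.4107.
Surface direct beam = 1365 × 0.2230 × 0.4107 = 125.02 W/m².

125 W/m²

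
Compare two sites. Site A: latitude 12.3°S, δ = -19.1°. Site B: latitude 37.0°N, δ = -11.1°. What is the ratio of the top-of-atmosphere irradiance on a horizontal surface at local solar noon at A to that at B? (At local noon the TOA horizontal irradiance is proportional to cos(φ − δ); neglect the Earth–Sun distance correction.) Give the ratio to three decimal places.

A: cos θ_z = cos(-12.3° − (-19.1°)) = 0.9930.
B: cos θ_z = cos(37.0° − (-11.1°)) = 0.6678.
Ratio A/B = 0.9930 / 0.6678 = 1.4870.

1.487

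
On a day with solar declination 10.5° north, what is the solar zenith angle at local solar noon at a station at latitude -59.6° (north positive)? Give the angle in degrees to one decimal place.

At local solar noon the hour angle is zero, so the zenith angle is |φ − δ| = |-59.6° − (10.5°)| = 70.1°.

70.1°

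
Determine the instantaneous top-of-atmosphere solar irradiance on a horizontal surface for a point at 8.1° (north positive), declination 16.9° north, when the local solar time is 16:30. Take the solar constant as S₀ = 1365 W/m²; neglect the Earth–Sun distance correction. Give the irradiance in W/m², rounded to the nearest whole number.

Hour angle H = 15° × (16.5 − 12) = 67.50°.
cos θ_z = sin(8.1°) sin(16.9°) + cos(8.1°) cos(16.9°) cos(67.50°) = 0.0410 + 0.3625 = 0.4035.
Top-of-atmosphere irradiance = S₀ cos θ_z = 1365 × 0.4035 = 550.78 W/m².

551 W/m²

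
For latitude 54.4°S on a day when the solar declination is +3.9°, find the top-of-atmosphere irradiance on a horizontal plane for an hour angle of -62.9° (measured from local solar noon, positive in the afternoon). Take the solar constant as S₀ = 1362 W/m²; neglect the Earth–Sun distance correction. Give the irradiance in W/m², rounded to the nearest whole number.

285 W/m²

cos θ_z = sin φ sin δ + cos φ cos δ cos H = (-0.8131)(0.0680) + (0.5821)(0.9977)(0.4555) = 0.2092.
Top-of-atmosphere irradiance = S₀ cos θ_z = 1362 × 0.2092 = 284.93 W/m².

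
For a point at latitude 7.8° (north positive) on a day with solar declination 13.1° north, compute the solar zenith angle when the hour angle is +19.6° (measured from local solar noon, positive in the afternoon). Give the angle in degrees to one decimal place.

cos θ_z = sin(7.8°) sin(13.1°) + cos(7.8°) cos(13.1°) cos(19.60°) = 0.0308 + 0.9091 = 0.9399.
θ_z = arccos(0.9399) = 19.97°.

20.0°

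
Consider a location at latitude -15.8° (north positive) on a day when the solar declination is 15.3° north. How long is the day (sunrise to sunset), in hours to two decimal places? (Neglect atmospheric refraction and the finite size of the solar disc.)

cos H_s = −tan(-15.8°) · tan(15.3°) = 0.0774, so H_s = arccos(0.0774) = 85.56°.
Day length = 2 H_s / 15° h⁻¹ = 171.12° / 15 = 11.408 h.

11.41 hours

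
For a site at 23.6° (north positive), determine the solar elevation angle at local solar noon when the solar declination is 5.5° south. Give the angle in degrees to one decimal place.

60.9°

At local solar noon the hour angle is zero, so the elevation is 90° − |φ − δ| = 90° − |23.6° − (-5.5°)| = 90° − 29.1° = 60.9°.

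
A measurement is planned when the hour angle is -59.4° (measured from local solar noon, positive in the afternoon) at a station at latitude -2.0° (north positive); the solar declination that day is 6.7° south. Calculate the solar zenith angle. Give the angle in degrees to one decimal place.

59.4°

cos θ_z = sin φ sin δ + cos φ cos δ cos H = (-0.0349)(-0.1167) + (0.9994)(0.9932)(0.5090) = 0.5093.
θ_z = arccos(0.5093) = 59.38°.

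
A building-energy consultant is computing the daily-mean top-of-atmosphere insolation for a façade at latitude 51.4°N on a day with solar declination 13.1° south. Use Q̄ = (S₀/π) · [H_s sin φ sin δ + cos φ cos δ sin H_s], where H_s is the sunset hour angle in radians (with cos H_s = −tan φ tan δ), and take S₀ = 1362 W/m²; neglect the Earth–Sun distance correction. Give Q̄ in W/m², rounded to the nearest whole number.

154 W/m²

cos H_s = −tan(51.4°) · tan(-13.1°) = 0.2915, so H_s = arccos(0.2915) = 73.05°. In radians, H_s = 1.2750.
H_s sin φ sin δ = 1.2750 × 0.7815 × -0.2267 = -0.2259.
cos φ cos δ sin H_s = 0.6239 × 0.9740 × 0.9566 = 0.5813.
Q̄ = (1362/π) × (-0.2259 + 0.5813) = 433.54 × 0.3554 = 154.08 W/m².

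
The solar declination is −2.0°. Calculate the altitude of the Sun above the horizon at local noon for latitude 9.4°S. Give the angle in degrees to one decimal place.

82.6°

At local solar noon the hour angle is zero, so the elevation is 90° − |φ − δ| = 90° − |-9.4° − (-2.0°)| = 90° − 7.4° = 82.6°.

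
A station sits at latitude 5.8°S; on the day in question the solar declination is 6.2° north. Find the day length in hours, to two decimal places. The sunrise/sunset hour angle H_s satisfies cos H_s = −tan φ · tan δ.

11.92 hours

−tan φ tan δ = −(-0.1016)(0.1086) = 0.0110; H_s = arccos(0.0110) = 89.37°.
Day length = 2 H_s / 15° h⁻¹ = 178.74° / 15 = 11.916 h.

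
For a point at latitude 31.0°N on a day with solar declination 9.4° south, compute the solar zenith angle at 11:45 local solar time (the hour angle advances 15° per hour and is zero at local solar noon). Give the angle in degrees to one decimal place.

Hour angle H = 15° × (11.75 − 12) = -3.75°.
cos θ_z = sin(31.0°) sin(-9.4°) + cos(31.0°) cos(-9.4°) cos(-3.75°) = -0.0841 + 0.8438 = 0.7597.
θ_z = arccos(0.7597) = 40.56°.

40.6°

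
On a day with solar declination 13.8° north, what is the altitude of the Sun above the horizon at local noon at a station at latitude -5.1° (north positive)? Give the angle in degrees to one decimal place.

At local solar noon the hour angle is zero, so the elevation is 90° − |φ − δ| = 90° − |-5.1° − (13.8°)| = 90° − 18.9° = 71.1°.

71.1°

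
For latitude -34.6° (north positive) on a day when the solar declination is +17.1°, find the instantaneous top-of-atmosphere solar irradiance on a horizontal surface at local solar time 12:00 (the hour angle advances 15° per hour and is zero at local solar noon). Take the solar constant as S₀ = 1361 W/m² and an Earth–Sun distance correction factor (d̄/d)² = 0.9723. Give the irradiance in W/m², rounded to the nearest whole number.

Hour angle H = 15° × (12 − 12) = 0.00°.
With φ = -34.6°, δ = 17.1°, H = 0.00°: sin φ sin δ = -0.1670, cos φ cos δ cos H = 0.7867, so cos θ_z = 0.6197.
Top-of-atmosphere irradiance = S₀ (d̄/d)² cos θ_z = 1361 × 0.9723 × 0.6197 = 820.05 W/m².

820 W/m²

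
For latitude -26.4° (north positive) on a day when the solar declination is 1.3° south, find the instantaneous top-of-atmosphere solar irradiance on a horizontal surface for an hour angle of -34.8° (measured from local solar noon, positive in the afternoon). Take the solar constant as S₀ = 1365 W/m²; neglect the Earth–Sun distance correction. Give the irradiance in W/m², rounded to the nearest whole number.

cos θ_z = sin φ sin δ + cos φ cos δ cos H = (-0.4446)(-0.0227) + (0.8957)(0.9997)(0.8211) = 0.7453.
Top-of-atmosphere irradiance = S₀ cos θ_z = 1365 × 0.7453 = 1017.33 W/m².

1017 W/m²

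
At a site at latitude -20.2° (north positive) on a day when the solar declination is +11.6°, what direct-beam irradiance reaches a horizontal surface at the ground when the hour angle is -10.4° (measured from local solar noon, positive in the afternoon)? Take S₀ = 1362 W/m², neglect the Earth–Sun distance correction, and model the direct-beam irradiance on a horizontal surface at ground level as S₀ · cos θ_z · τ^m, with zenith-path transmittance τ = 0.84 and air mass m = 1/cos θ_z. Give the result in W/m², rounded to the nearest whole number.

With φ = -20.2°, δ = 11.6°, H = -10.40°: sin φ sin δ = -0.0694, cos φ cos δ cos H = 0.9042, so cos θ_z = 0.8348.
Air mass m = 1/cos θ_z = 1/0.8348 = 1.198; τ^m = 0.84^1.198 = 0.8115.
Surface direct beam = 1362 × 0.8348 × 0.8115 = 922.67 W/m².

923 W/m²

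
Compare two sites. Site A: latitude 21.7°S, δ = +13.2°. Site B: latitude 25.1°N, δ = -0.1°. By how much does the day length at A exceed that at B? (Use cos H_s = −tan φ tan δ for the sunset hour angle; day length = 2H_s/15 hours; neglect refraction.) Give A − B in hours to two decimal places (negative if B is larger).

A: H_s = arccos(−tan -21.7° · tan 13.2°) = 84.64°, so 2H_s/15 = 11.2853 h.
B: H_s = arccos(−tan 25.1° · tan -0.1°) = 89.95°, so 2H_s/15 = 11.9933 h.
A − B = 11.2853 − 11.9933 = -0.7080 h.

-0.71 h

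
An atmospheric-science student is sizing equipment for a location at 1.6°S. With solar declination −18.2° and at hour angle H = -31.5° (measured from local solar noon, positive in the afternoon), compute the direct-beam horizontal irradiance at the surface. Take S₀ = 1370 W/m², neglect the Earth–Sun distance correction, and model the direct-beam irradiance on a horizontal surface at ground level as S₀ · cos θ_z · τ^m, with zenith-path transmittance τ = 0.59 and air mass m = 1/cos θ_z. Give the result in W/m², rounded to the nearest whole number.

588 W/m²

cos θ_z = sin φ sin δ + cos φ cos δ cos H = (-0.0279)(-0.3123) + (0.9996)(0.9500)(0.8526) = 0.8184.
Air mass m = 1/cos θ_z = 1/0.8184 = 1.222; τ^m = 0.59^1.222 = 0.5248.
Surface direct beam = 1370 × 0.8184 × 0.5248 = 588.41 W/m².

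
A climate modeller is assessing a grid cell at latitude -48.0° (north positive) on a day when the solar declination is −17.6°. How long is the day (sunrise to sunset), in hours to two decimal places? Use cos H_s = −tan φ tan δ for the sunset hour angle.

14.75 hours

cos H_s = −tan(-48.0°) · tan(-17.6°) = -0.3523, so H_s = arccos(-0.3523) = 110.63°.
Day length = 2 H_s / 15° h⁻¹ = 221.26° / 15 = 14.751 h.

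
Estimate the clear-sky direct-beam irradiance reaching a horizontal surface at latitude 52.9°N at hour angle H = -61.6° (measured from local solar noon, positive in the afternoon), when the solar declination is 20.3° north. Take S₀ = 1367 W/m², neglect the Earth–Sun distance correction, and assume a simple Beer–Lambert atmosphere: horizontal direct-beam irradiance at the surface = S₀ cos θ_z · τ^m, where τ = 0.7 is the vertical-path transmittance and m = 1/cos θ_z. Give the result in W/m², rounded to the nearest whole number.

388 W/m²

cos θ_z = sin(52.9°) sin(20.3°) + cos(52.9°) cos(20.3°) cos(-61.60°) = 0.2767 + 0.2691 = 0.5458.
Air mass m = 1/cos θ_z = 1/0.5458 = 1.832; τ^m = 0.7^1.832 = 0.5203.
Surface direct beam = 1367 × 0.5458 × 0.5203 = 388.20 W/m².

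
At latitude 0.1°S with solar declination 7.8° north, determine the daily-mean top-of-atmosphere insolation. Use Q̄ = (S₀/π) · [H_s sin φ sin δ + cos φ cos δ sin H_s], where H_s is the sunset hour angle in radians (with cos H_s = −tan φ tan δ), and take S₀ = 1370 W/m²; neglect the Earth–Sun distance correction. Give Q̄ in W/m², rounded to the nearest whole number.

cos H_s = −tan(-0.1°) · tan(7.8°) = 0.0002, so H_s = arccos(0.0002) = 89.99°. In radians, H_s = 1.5706.
H_s sin φ sin δ = 1.5706 × -0.0017 × 0.1357 = -0.0004.
cos φ cos δ sin H_s = 1.0000 × 0.9907 × 1.0000 = 0.9907.
Q̄ = (1370/π) × (-0.0004 + 0.9907) = 436.08 × 0.9903 = 431.85 W/m².

432 W/m²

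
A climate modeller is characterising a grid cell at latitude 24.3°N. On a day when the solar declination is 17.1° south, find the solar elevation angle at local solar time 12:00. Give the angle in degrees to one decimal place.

Hour angle H = 15° × (12 − 12) = 0.00°.
cos θ_z = sin φ sin δ + cos φ cos δ cos H = (0.4115)(-0.2940) + (0.9114)(0.9558)(1.0000) = 0.7501.
θ_z = arccos(0.7501) = 41.40°, so the elevation is 90° − 41.40° = 48.60°.

48.6°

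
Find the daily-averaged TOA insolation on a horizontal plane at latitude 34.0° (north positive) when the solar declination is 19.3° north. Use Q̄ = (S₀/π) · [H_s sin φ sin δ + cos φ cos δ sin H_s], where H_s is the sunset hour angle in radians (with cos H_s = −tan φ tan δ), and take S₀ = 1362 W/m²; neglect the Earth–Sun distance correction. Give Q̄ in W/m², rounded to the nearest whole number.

cos H_s = −tan(34.0°) · tan(19.3°) = -0.2362, so H_s = arccos(-0.2362) = 103.66°. In radians, H_s = 1.8092.
H_s sin φ sin δ = 1.8092 × 0.5592 × 0.3305 = 0.3344.
cos φ cos δ sin H_s = 0.8290 × 0.9438 × 0.9717 = 0.7603.
Q̄ = (1362/π) × (0.3344 + 0.7603) = 433.54 × 1.0947 = 474.60 W/m².

475 W/m²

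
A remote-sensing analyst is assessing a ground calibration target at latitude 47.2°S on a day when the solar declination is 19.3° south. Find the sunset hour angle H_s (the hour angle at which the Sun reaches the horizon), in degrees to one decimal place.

−tan φ tan δ = −(-1.0799)(-0.3502) = -0.3782; H_s = arccos(-0.3782) = 112.22°.

112.2°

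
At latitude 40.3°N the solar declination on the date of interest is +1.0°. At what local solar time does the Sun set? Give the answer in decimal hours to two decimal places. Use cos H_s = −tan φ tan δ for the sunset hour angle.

18.06 h

−tan φ tan δ = −(0.8481)(0.0175) = -0.0148; H_s = arccos(-0.0148) = 90.85°.
Sunset is at 12 + H_s/15 = 12 + 6.057 = 18.057 h local solar time.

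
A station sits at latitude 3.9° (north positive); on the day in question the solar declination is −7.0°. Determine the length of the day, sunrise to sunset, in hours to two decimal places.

cos H_s = −tan(3.9°) · tan(-7.0°) = 0.0084, so H_s = arccos(0.0084) = 89.52°.
Day length = 2 H_s / 15° h⁻¹ = 179.04° / 15 = 11.936 h.

11.94 hours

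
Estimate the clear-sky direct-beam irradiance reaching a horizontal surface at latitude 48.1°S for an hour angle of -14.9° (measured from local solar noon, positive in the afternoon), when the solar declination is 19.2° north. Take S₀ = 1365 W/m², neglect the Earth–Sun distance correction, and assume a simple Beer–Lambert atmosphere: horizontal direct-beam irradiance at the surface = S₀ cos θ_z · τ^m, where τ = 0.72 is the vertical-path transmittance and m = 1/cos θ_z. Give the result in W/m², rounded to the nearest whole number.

202 W/m²

cos θ_z = sin(-48.1°) sin(19.2°) + cos(-48.1°) cos(19.2°) cos(-14.90°) = -0.2448 + 0.6095 = 0.3647.
Air mass m = 1/cos θ_z = 1/0.3647 = 2.742; τ^m = 0.72^2.742 = 0.4063.
Surface direct beam = 1365 × 0.3647 × 0.4063 = 202.26 W/m².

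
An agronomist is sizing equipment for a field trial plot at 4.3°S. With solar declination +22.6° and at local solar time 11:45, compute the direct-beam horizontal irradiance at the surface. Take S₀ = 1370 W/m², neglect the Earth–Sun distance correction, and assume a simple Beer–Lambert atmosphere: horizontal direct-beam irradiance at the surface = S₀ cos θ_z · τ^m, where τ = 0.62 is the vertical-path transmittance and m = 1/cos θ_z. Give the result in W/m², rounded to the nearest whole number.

712 W/m²

Hour angle H = 15° × (11.75 − 12) = -3.75°.
cos θ_z = sin φ sin δ + cos φ cos δ cos H = (-0.0750)(0.3843) + (0.9972)(0.9232)(0.9979) = 0.8899.
Air mass m = 1/cos θ_z = 1/0.8899 = 1.124; τ^m = 0.62^1.124 = 0.5843.
Surface direct beam = 1370 × 0.8899 × 0.5843 = 712.36 W/m².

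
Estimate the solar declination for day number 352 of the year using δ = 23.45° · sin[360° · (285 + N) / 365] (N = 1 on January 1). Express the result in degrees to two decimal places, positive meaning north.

360 × (285 + 352) / 365 = 628.274°; sin(628.274°) = -0.9995.
δ = 23.45 × -0.9995 = -23.438° ≈ -23.44°.

-23.44°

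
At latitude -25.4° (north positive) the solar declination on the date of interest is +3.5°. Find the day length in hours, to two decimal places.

cos H_s = −tan(-25.4°) · tan(3.5°) = 0.0290, so H_s = arccos(0.0290) = 88.34°.
Day length = 2 H_s / 15° h⁻¹ = 176.68° / 15 = 11.779 h.

11.78 hours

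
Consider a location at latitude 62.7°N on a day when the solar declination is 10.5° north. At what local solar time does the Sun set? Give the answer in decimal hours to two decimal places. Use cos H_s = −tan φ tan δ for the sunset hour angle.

The sunset hour angle satisfies cos H_s = −tan φ tan δ = -0.3591, giving H_s = 111.04°.
Sunset is at 12 + H_s/15 = 12 + 7.403 = 19.403 h local solar time.

19.40 h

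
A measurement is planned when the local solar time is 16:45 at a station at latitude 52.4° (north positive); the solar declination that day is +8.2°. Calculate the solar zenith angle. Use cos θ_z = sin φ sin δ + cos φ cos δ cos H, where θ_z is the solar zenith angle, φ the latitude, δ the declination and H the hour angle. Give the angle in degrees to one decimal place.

72.1°

Hour angle H = 15° × (16.75 − 12) = 71.25°.
With φ = 52.4°, δ = 8.2°, H = 71.25°: sin φ sin δ = 0.1130, cos φ cos δ cos H = 0.1941, so cos θ_z = 0.3071.
θ_z = arccos(0.3071) = 72.12°.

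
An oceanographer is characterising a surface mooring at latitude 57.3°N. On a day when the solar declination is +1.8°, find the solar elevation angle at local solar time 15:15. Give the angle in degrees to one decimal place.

Hour angle H = 15° × (15.25 − 12) = 48.75°.
cos θ_z = sin φ sin δ + cos φ cos δ cos H = (0.8415)(0.0314) + (0.5402)(0.9995)(0.6593) = 0.3824.
θ_z = arccos(0.3824) = 67.52°, so the elevation is 90° − 67.52° = 22.48°.

22.5°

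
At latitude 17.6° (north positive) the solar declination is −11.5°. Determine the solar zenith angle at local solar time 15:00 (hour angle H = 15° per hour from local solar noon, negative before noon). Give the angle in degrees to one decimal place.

53.1°

Hour angle H = 15° × (15 − 12) = 45.00°.
cos θ_z = sin(17.6°) sin(-11.5°) + cos(17.6°) cos(-11.5°) cos(45.00°) = -0.0603 + 0.6605 = 0.6002.
θ_z = arccos(0.6002) = 53.12°.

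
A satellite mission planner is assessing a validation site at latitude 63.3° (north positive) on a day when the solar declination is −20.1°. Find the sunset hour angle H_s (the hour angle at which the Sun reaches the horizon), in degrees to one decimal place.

cos H_s = −tan(63.3°) · tan(-20.1°) = 0.7276, so H_s = arccos(0.7276) = 43.31°.

43.3°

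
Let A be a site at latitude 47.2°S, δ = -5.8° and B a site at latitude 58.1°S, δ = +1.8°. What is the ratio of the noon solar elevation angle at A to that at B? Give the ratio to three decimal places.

1.615

A: 90° − |-47.2 − (-5.8)| = 48.60°.
B: 90° − |-58.1 − (1.8)| = 30.10°.
Ratio A/B = 48.6000 / 30.1000 = 1.6146.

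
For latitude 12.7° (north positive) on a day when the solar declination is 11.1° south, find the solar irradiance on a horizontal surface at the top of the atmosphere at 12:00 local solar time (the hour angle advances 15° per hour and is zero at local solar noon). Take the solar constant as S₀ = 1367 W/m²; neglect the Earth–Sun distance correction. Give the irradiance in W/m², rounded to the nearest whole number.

Hour angle H = 15° × (12 − 12) = 0.00°.
With φ = 12.7°, δ = -11.1°, H = 0.00°: sin φ sin δ = -0.0423, cos φ cos δ cos H = 0.9573, so cos θ_z = 0.9150.
Top-of-atmosphere irradiance = S₀ cos θ_z = 1367 × 0.9150 = 1250.81 W/m².

1251 W/m²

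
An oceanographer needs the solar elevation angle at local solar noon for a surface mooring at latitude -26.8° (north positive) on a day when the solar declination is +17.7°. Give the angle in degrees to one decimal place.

At local solar noon the hour angle is zero, so the elevation is 90° − |φ − δ| = 90° − |-26.8° − (17.7°)| = 90° − 44.5° = 45.5°.

45.5°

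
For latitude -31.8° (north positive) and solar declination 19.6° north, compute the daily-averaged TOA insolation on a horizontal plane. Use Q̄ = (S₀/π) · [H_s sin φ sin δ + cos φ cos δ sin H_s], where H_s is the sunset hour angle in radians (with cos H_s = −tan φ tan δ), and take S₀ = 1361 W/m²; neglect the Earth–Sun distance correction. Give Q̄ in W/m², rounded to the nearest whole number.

The sunset hour angle satisfies cos H_s = −tan φ tan δ = 0.2208, giving H_s = 77.24°. In radians, H_s = 1.3481.
H_s sin φ sin δ = 1.3481 × -0.5270 × 0.3355 = -0.2384.
cos φ cos δ sin H_s = 0.8499 × 0.9421 × 0.9753 = 0.7809.
Q̄ = (1361/π) × (-0.2384 + 0.7809) = 433.22 × 0.5425 = 235.02 W/m².

235 W/m²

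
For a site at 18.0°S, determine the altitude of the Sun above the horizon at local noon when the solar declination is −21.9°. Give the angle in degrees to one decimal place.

86.1°

At local solar noon the hour angle is zero, so the elevation is 90° − |φ − δ| = 90° − |-18.0° − (-21.9°)| = 90° − 3.9° = 86.1°.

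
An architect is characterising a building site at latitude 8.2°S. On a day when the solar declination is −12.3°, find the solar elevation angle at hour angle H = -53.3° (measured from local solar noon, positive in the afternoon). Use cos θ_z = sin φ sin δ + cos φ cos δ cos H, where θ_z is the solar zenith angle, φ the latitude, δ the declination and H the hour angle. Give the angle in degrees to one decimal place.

37.5°

cos θ_z = sin φ sin δ + cos φ cos δ cos H = (-0.1426)(-0.2130) + (0.9898)(0.9770)(0.5976) = 0.6083.
θ_z = arccos(0.6083) = 52.53°, so the elevation is 90° − 52.53° = 37.47°.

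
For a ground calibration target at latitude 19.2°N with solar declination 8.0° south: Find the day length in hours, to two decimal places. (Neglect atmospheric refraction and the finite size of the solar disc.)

The sunset hour angle satisfies cos H_s = −tan φ tan δ = 0.0489, giving H_s = 87.20°.
Day length = 2 H_s / 15° h⁻¹ = 174.40° / 15 = 11.627 h.

11.63 hours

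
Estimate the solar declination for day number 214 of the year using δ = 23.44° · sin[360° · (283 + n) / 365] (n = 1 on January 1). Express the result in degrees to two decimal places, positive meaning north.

+17.91°

360 × (283 + 214) / 365 = 490.192°; sin(490.192°) = 0.7639.
δ = 23.44 × 0.7639 = 17.906° ≈ +17.91°.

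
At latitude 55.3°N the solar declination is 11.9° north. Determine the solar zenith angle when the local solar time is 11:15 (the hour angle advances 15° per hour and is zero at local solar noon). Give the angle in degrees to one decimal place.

Hour angle H = 15° × (11.25 − 12) = -11.25°.
cos θ_z = sin(55.3°) sin(11.9°) + cos(55.3°) cos(11.9°) cos(-11.25°) = 0.1695 + 0.5463 = 0.7158.
θ_z = arccos(0.7158) = 44.29°.

44.3°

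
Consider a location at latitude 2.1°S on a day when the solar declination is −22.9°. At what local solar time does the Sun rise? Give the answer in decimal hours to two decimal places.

The sunset hour angle satisfies cos H_s = −tan φ tan δ = -0.0155, giving H_s = 90.89°.
Sunrise is at 12 − H_s/15 = 12 − 6.059 = 5.941 h local solar time.

5.94 h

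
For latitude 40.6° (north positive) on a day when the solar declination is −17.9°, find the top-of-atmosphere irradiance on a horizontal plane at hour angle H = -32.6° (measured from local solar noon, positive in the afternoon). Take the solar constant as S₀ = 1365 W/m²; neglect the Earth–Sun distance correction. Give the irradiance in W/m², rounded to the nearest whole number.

With φ = 40.6°, δ = -17.9°, H = -32.60°: sin φ sin δ = -0.2000, cos φ cos δ cos H = 0.6087, so cos θ_z = 0.4087.
Top-of-atmosphere irradiance = S₀ cos θ_z = 1365 × 0.4087 = 557.88 W/m².

558 W/m²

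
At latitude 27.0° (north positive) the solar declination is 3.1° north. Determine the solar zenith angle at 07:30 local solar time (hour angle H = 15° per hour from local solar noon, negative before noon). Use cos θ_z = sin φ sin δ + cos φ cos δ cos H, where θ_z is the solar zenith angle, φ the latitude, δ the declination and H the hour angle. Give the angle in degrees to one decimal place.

Hour angle H = 15° × (7.5 − 12) = -67.50°.
cos θ_z = sin φ sin δ + cos φ cos δ cos H = (0.4540)(0.0541) + (0.8910)(0.9985)(0.3827) = 0.3650.
θ_z = arccos(0.3650) = 68.59°.

68.6°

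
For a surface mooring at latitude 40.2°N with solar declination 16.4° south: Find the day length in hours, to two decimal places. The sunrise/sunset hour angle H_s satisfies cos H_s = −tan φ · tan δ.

10.08 hours

The sunset hour angle satisfies cos H_s = −tan φ tan δ = 0.2487, giving H_s = 75.60°.
Day length = 2 H_s / 15° h⁻¹ = 151.20° / 15 = 10.080 h.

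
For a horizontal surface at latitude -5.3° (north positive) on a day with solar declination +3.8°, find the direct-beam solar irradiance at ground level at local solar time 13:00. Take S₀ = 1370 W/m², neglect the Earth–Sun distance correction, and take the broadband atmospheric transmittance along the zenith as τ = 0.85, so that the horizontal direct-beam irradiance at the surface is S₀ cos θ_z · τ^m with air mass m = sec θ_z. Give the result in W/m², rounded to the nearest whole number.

Hour angle H = 15° × (13 − 12) = 15.00°.
cos θ_z = sin(-5.3°) sin(3.8°) + cos(-5.3°) cos(3.8°) cos(15.00°) = -0.0061 + 0.9597 = 0.9536.
Air mass m = 1/cos θ_z = 1/0.9536 = 1.049; τ^m = 0.85^1.049 = 0.8433.
Surface direct beam = 1370 × 0.9536 × 0.8433 = 1101.71 W/m².

1102 W/m²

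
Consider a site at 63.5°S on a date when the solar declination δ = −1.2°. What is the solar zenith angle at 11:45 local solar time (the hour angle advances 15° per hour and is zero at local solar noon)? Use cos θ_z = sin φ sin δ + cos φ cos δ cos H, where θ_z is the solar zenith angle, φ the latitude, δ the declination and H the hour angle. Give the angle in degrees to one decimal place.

62.4°

Hour angle H = 15° × (11.75 − 12) = -3.75°.
cos θ_z = sin(-63.5°) sin(-1.2°) + cos(-63.5°) cos(-1.2°) cos(-3.75°) = 0.0187 + 0.4451 = 0.4638.
θ_z = arccos(0.4638) = 62.37°.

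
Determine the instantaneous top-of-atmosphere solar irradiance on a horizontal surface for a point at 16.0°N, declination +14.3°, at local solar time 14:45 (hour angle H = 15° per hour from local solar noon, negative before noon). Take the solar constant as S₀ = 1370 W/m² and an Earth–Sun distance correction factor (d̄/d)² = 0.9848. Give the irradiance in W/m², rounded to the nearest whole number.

1037 W/m²

Hour angle H = 15° × (14.75 − 12) = 41.25°.
cos θ_z = sin φ sin δ + cos φ cos δ cos H = (0.2756)(0.2470) + (0.9613)(0.9690)(0.7518) = 0.7684.
Top-of-atmosphere irradiance = S₀ (d̄/d)² cos θ_z = 1370 × 0.9848 × 0.7684 = 1036.71 W/m².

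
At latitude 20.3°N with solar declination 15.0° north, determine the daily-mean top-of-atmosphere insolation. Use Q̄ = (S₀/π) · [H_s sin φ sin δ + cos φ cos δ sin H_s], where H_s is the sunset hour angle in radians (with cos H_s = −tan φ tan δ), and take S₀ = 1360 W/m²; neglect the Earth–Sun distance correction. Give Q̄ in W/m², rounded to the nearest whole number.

−tan φ tan δ = −(0.3699)(0.2679) = -0.0991; H_s = arccos(-0.0991) = 95.69°. In radians, H_s = 1.6701.
H_s sin φ sin δ = 1.6701 × 0.3469 × 0.2588 = 0.1499.
cos φ cos δ sin H_s = 0.9379 × 0.9659 × 0.9951 = 0.9015.
Q̄ = (1360/π) × (0.1499 + 0.9015) = 432.90 × 1.0514 = 455.15 W/m².

455 W/m²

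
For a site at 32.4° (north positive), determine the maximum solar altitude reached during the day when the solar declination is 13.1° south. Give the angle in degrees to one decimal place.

44.5°

At local solar noon the hour angle is zero, so the elevation is 90° − |φ − δ| = 90° − |32.4° − (-13.1°)| = 90° − 45.5° = 44.5°.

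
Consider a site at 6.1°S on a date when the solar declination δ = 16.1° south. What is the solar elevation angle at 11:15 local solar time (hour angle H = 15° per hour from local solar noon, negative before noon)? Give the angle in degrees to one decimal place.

Hour angle H = 15° × (11.25 − 12) = -11.25°.
cos θ_z = sin(-6.1°) sin(-16.1°) + cos(-6.1°) cos(-16.1°) cos(-11.25°) = 0.0295 + 0.9370 = 0.9665.
θ_z = arccos(0.9665) = 14.87°, so the elevation is 90° − 14.87° = 75.13°.

75.1°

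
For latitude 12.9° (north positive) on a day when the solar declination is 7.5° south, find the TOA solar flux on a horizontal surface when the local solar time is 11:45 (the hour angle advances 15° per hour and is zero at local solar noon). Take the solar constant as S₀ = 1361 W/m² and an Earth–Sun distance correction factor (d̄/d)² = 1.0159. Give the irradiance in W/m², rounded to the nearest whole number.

1293 W/m²

Hour angle H = 15° × (11.75 − 12) = -3.75°.
With φ = 12.9°, δ = -7.5°, H = -3.75°: sin φ sin δ = -0.0291, cos φ cos δ cos H = 0.9644, so cos θ_z = 0.9353.
Top-of-atmosphere irradiance = S₀ (d̄/d)² cos θ_z = 1361 × 1.0159 × 0.9353 = 1293.18 W/m².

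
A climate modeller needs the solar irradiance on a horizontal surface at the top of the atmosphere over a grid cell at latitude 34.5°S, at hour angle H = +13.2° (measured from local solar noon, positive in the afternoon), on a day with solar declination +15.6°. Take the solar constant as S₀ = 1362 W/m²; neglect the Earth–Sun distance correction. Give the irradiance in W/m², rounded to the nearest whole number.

845 W/m²

With φ = -34.5°, δ = 15.6°, H = 13.20°: sin φ sin δ = -0.1523, cos φ cos δ cos H = 0.7728, so cos θ_z = 0.6205.
Top-of-atmosphere irradiance = S₀ cos θ_z = 1362 × 0.6205 = 845.12 W/m².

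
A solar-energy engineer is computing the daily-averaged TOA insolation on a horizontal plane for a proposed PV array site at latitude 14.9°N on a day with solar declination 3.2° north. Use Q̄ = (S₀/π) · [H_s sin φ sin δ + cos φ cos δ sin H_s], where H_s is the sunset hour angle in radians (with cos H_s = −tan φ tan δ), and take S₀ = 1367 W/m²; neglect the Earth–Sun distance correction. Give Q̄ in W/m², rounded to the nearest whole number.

−tan φ tan δ = −(0.2661)(0.0559) = -0.0149; H_s = arccos(-0.0149) = 90.85°. In radians, H_s = 1.5856.
H_s sin φ sin δ = 1.5856 × 0.2571 × 0.0558 = 0.0227.
cos φ cos δ sin H_s = 0.9664 × 0.9984 × 0.9999 = 0.9648.
Q̄ = (1367/π) × (0.0227 + 0.9648) = 435.13 × 0.9875 = 429.69 W/m².

430 W/m²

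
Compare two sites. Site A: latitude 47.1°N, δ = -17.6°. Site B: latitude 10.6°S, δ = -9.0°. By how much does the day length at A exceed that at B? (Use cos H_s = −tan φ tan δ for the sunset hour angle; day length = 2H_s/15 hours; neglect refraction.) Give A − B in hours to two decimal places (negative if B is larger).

A: H_s = arccos(−tan 47.1° · tan -17.6°) = 70.04°, so 2H_s/15 = 9.3387 h.
B: H_s = arccos(−tan -10.6° · tan -9.0°) = 91.70°, so 2H_s/15 = 12.2267 h.
A − B = 9.3387 − 12.2267 = -2.8880 h.

-2.89 h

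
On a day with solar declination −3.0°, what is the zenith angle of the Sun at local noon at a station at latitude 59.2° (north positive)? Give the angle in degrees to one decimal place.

62.2°

At local solar noon the hour angle is zero, so the zenith angle is |φ − δ| = |59.2° − (-3.0°)| = 62.2°.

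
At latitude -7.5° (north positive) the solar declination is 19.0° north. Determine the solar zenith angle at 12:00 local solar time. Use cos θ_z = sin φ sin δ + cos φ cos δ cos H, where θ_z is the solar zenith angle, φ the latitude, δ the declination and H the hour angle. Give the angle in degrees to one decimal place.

Hour angle H = 15° × (12 − 12) = 0.00°.
With φ = -7.5°, δ = 19.0°, H = 0.00°: sin φ sin δ = -0.0425, cos φ cos δ cos H = 0.9374, so cos θ_z = 0.8949.
θ_z = arccos(0.8949) = 26.50°.

26.5°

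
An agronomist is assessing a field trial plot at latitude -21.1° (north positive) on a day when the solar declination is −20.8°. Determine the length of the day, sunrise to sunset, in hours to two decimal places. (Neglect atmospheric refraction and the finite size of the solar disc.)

The sunset hour angle satisfies cos H_s = −tan φ tan δ = -0.1466, giving H_s = 98.43°.
Day length = 2 H_s / 15° h⁻¹ = 196.86° / 15 = 13.124 h.

13.12 hours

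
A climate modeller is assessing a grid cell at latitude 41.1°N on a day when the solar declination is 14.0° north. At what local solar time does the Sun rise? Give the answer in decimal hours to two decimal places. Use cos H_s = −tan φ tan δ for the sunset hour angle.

5.16 h

The sunset hour angle satisfies cos H_s = −tan φ tan δ = -0.2175, giving H_s = 102.56°.
Sunrise is at 12 − H_s/15 = 12 − 6.837 = 5.163 h local solar time.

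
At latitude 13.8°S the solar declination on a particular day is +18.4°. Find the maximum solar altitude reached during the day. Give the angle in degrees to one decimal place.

57.8°

At local solar noon the hour angle is zero, so the elevation is 90° − |φ − δ| = 90° − |-13.8° − (18.4°)| = 90° − 32.2° = 57.8°.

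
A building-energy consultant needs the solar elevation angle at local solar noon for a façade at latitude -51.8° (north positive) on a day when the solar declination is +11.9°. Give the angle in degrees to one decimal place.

At local solar noon the hour angle is zero, so the elevation is 90° − |φ − δ| = 90° − |-51.8° − (11.9°)| = 90° − 63.7° = 26.3°.

26.3°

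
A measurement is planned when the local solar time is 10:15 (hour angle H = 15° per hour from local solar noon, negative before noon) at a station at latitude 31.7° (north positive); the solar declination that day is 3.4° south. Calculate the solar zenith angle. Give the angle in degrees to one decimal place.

Hour angle H = 15° × (10.25 − 12) = -26.25°.
With φ = 31.7°, δ = -3.4°, H = -26.25°: sin φ sin δ = -0.0312, cos φ cos δ cos H = 0.7617, so cos θ_z = 0.7305.
θ_z = arccos(0.7305) = 43.07°.

43.1°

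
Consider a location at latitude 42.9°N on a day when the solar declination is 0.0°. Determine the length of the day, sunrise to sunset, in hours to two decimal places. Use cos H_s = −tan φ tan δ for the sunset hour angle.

12.00 hours

The sunset hour angle satisfies cos H_s = −tan φ tan δ = 0.0000, giving H_s = 90.00°.
Day length = 2 H_s / 15° h⁻¹ = 180.00° / 15 = 12.000 h.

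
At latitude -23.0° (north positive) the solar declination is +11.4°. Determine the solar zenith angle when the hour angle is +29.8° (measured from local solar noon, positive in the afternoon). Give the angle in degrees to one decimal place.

cos θ_z = sin φ sin δ + cos φ cos δ cos H = (-0.3907)(0.1977) + (0.9205)(0.9803)(0.8678) = 0.7058.
θ_z = arccos(0.7058) = 45.11°.

45.1°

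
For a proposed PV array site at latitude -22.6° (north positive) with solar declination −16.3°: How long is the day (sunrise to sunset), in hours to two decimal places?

cos H_s = −tan(-22.6°) · tan(-16.3°) = -0.1217, so H_s = arccos(-0.1217) = 96.99°.
Day length = 2 H_s / 15° h⁻¹ = 193.98° / 15 = 12.932 h.

12.93 hours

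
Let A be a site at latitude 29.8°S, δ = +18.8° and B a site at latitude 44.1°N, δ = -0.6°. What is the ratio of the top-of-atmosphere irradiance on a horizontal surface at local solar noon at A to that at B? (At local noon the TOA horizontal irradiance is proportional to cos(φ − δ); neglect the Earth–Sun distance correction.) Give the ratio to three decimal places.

0.930

A: cos θ_z = cos(-29.8° − (18.8°)) = 0.6613.
B: cos θ_z = cos(44.1° − (-0.6°)) = 0.7108.
Ratio A/B = 0.6613 / 0.7108 = 0.9304.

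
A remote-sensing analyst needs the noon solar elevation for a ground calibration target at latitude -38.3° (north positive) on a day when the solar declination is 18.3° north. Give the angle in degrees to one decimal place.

33.4°

At local solar noon the hour angle is zero, so the elevation is 90° − |φ − δ| = 90° − |-38.3° − (18.3°)| = 90° − 56.6° = 33.4°.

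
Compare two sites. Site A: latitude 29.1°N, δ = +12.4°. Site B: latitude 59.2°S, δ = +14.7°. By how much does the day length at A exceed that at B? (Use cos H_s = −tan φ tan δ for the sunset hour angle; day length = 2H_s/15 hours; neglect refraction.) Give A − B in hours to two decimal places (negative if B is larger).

+4.42 h

A: H_s = arccos(−tan 29.1° · tan 12.4°) = 97.03°, so 2H_s/15 = 12.9373 h.
B: H_s = arccos(−tan -59.2° · tan 14.7°) = 63.89°, so 2H_s/15 = 8.5187 h.
A − B = 12.9373 − 8.5187 = 4.4186 h.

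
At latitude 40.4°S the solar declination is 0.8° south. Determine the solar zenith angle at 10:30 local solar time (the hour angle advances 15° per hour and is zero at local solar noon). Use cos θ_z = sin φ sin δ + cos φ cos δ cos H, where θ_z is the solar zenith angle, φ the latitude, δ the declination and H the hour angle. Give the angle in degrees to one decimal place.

44.6°

Hour angle H = 15° × (10.5 − 12) = -22.50°.
With φ = -40.4°, δ = -0.8°, H = -22.50°: sin φ sin δ = 0.0090, cos φ cos δ cos H = 0.7035, so cos θ_z = 0.7125.
θ_z = arccos(0.7125) = 44.56°.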